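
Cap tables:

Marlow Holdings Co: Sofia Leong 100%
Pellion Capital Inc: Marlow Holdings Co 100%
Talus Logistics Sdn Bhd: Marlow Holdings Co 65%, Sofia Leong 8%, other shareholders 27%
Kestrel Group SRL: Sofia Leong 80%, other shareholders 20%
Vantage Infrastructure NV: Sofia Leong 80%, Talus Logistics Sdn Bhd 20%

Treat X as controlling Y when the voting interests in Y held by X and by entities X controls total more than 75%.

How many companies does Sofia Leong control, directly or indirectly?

Sofia holds 100% of Marlow, so Sofia controls Marlow.
Marlow holds 100% of Pellion, so Sofia controls Pellion.
Sofia holds 80% of Kestrel, so Sofia controls Kestrel.
Sofia holds 80% of Vantage, so Sofia controls Vantage.
No other company's threshold is met.
Sofia controls 4 companies.

4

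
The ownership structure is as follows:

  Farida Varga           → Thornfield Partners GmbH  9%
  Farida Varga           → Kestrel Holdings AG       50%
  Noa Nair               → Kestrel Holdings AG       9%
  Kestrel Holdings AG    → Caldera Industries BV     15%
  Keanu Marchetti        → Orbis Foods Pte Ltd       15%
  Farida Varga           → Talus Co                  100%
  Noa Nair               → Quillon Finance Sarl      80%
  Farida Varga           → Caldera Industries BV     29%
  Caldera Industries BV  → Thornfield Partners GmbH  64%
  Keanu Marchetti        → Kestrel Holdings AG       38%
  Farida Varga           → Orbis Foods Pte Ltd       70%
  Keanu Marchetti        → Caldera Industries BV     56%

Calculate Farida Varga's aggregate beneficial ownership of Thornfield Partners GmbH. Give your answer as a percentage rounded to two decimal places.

Farida reaches Thornfield along 3 paths.
Via Kestrel → Caldera: 50% × 15% × 64% = 4.8%.
Via Caldera: 29% × 64% = 18.56%.
Direct stake: 9% = 9%.
Total: 4.8% + 18.56% + 9% = 32.36%.

32.36%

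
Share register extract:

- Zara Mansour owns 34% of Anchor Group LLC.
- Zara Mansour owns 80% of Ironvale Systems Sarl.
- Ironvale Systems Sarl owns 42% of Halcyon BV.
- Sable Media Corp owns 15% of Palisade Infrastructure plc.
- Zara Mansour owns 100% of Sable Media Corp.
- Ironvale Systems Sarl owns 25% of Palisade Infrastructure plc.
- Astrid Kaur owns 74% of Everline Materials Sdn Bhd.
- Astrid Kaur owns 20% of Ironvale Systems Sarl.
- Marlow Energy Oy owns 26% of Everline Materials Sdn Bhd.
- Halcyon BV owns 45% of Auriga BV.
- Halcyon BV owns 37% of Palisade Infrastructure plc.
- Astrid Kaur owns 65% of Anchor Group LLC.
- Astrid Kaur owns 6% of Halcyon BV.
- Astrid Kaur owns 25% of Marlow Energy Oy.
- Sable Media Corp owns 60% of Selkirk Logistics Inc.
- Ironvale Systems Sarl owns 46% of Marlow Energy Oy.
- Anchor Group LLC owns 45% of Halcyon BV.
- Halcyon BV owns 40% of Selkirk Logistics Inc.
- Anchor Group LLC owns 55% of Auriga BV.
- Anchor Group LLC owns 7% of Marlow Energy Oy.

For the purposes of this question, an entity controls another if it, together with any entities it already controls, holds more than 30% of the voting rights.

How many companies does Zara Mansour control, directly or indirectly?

Zara holds 34% of Anchor, so Zara controls Anchor.
Zara holds 80% of Ironvale, so Zara controls Ironvale.
Anchor and Ironvale together hold 45% + 42% = 87% of Halcyon, so Zara controls Halcyon.
Anchor and Ironvale together hold 7% + 46% = 53% of Marlow, so Zara controls Marlow.
Anchor and Halcyon together hold 55% + 45% = 100% of Auriga, so Zara controls Auriga.
Zara holds 100% of Sable, so Zara controls Sable.
Sable and Ironvale and Halcyon together hold 15% + 25% + 37% = 77% of Palisade, so Zara controls Palisade.
Sable and Halcyon together hold 60% + 40% = 100% of Selkirk, so Zara controls Selkirk.
No other company's threshold is met.
Zara controls 8 companies.

8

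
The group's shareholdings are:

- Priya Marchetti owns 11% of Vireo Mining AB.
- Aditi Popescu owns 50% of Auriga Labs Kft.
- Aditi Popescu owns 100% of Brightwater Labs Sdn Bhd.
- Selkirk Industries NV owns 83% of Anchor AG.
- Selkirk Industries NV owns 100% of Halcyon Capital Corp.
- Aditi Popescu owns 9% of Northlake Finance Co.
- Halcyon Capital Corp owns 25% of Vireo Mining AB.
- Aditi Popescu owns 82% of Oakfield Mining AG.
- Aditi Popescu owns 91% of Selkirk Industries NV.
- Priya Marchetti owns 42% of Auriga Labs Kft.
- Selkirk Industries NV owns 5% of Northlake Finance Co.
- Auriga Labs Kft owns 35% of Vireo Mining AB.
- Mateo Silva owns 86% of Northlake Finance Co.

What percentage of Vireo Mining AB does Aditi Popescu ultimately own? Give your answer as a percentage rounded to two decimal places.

Aditi reaches Vireo along 2 paths.
Via Selkirk → Halcyon: 91% × 100% × 25% = 22.75%.
Via Auriga: 50% × 35% = 17.5%.
Total: 22.75% + 17.5% = 40.25%.

40.25%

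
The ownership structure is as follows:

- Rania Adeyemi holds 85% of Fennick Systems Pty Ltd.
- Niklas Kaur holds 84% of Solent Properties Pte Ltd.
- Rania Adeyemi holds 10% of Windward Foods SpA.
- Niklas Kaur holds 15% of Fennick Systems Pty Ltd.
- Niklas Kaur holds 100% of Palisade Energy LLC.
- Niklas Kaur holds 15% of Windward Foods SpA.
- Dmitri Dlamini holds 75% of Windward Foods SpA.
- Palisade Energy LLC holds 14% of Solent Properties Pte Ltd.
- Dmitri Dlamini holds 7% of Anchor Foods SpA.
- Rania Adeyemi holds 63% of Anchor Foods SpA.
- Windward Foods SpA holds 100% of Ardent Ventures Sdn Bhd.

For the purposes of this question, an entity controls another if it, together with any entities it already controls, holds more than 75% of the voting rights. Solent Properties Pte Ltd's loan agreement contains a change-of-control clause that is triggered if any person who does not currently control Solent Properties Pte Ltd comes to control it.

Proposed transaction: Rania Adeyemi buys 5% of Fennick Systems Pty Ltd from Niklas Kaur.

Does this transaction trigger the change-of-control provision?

No

The purchase adds only to Rania's holdings (Niklas's stake shrinks), so Rania is the only person who could newly come to control Solent.
Rania holds 85% of Fennick, so Rania controls Fennick.
Neither Rania nor any entity Rania controls holds any voting interest in Solent.
So before the transaction, Rania does not control Solent.
After the purchase, Rania's direct stake in Fennick rises to 85% + 5% = 90%, and Niklas's stake falls to 10%.
Rania holds 90% of Fennick, so Rania controls Fennick.
After the transaction, neither Rania nor any entity Rania controls holds a voting interest in Solent, so Rania still does not control it.
No new person acquires control, so the clause is not triggered.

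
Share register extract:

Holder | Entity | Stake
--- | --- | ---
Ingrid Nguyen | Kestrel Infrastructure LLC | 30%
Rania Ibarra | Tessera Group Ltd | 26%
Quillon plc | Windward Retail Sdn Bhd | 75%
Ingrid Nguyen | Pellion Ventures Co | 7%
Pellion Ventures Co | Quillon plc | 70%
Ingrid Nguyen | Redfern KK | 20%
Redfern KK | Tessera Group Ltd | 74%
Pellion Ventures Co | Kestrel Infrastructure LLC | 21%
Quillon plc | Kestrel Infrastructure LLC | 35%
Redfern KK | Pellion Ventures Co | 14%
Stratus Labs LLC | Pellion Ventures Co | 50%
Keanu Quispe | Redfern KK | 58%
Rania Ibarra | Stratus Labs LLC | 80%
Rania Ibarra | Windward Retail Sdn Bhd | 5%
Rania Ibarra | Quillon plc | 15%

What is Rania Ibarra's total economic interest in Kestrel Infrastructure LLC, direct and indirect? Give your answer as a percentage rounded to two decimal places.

23.45%

Rania reaches Kestrel along 3 paths.
Via Stratus → Pellion → Quillon: 80% × 50% × 70% × 35% = 9.8%.
Via Quillon: 15% × 35% = 5.25%.
Via Stratus → Pellion: 80% × 50% × 21% = 8.4%.
Total: 9.8% + 5.25% + 8.4% = 23.45%.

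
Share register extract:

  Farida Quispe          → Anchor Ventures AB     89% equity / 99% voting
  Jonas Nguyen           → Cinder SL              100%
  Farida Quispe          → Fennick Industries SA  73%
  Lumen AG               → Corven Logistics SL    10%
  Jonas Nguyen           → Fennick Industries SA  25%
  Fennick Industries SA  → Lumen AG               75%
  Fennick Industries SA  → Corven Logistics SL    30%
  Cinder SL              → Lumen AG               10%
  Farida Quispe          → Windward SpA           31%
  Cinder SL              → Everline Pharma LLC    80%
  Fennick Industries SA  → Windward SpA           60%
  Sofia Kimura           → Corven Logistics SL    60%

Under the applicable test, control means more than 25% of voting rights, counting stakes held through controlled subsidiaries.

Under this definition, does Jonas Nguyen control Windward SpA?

No

Jonas holds 100% of Cinder, so Jonas controls Cinder.
Cinder holds 80% of Everline, so Jonas controls Everline.
Neither Jonas nor any entity Jonas controls holds any voting interest in Windward.
So Jonas does not control Windward.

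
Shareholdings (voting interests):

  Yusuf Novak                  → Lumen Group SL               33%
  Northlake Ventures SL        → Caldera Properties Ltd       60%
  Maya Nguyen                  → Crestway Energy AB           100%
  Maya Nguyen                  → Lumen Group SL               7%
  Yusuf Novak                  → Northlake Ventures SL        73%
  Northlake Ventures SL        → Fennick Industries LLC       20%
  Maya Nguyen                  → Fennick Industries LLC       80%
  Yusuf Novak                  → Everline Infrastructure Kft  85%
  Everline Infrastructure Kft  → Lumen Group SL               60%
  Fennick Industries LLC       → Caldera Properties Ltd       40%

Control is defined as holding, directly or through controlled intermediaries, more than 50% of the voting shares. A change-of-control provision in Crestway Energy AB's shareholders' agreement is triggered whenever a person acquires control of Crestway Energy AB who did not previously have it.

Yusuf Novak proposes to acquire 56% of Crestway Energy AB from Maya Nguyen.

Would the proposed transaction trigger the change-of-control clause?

Yes

The purchase adds only to Yusuf's holdings (Maya's stake shrinks), so Yusuf is the only person who could newly come to control Crestway.
Yusuf holds 73% of Northlake, so Yusuf controls Northlake.
Yusuf holds 85% of Everline, so Yusuf controls Everline.
Northlake holds 60% of Caldera, so Yusuf controls Caldera.
Yusuf and Everline together hold 33% + 60% = 93% of Lumen, so Yusuf controls Lumen.
Neither Yusuf nor any entity Yusuf controls holds any voting interest in Crestway.
So before the transaction, Yusuf does not control Crestway.
After the purchase, Yusuf holds 56% of Crestway directly, and Maya's stake falls to 44%.
Yusuf holds 56% of Crestway, so Yusuf controls Crestway.
Yusuf did not control Crestway before and does after, so the clause is triggered.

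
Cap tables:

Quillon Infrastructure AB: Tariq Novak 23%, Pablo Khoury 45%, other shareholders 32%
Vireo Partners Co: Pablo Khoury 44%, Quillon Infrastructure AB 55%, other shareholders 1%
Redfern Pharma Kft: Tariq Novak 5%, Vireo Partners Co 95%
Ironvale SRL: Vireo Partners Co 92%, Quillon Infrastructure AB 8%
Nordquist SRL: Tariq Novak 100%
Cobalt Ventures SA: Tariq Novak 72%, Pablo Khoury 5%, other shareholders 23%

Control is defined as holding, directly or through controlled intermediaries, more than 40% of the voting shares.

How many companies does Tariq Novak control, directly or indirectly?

2

Tariq holds 100% of Nordquist, so Tariq controls Nordquist.
Tariq holds 72% of Cobalt, so Tariq controls Cobalt.
No other company's threshold is met.
Tariq controls 2 companies.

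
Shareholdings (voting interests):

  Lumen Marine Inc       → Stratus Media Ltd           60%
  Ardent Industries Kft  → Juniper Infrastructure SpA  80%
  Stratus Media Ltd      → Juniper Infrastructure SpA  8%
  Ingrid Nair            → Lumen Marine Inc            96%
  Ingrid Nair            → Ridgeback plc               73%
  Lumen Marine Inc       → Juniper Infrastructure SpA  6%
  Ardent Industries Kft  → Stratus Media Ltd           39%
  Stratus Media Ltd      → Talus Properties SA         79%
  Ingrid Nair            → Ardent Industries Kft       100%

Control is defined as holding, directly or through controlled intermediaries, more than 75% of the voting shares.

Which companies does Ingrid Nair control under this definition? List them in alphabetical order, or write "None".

Ingrid holds 100% of Ardent, so Ingrid controls Ardent.
Ingrid holds 96% of Lumen, so Ingrid controls Lumen.
Lumen and Ardent together hold 60% + 39% = 99% of Stratus, so Ingrid controls Stratus.
Ardent and Lumen and Stratus together hold 80% + 6% + 8% = 94% of Juniper, so Ingrid controls Juniper.
Stratus holds 79% of Talus, so Ingrid controls Talus.
No other company's threshold is met.

Ardent Industries Kft, Juniper Infrastructure SpA, Lumen Marine Inc, Stratus Media Ltd, Talus Properties SA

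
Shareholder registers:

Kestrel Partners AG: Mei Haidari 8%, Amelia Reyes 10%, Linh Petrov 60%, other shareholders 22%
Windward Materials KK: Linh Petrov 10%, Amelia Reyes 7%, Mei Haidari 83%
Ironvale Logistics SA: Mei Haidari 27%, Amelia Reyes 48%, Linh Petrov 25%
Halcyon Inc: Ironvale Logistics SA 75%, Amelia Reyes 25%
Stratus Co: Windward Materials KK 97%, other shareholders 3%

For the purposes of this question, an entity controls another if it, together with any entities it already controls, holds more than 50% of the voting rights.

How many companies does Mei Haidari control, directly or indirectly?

Mei holds 83% of Windward, so Mei controls Windward.
Windward holds 97% of Stratus, so Mei controls Stratus.
No other company's threshold is met.
Mei controls 2 companies.

2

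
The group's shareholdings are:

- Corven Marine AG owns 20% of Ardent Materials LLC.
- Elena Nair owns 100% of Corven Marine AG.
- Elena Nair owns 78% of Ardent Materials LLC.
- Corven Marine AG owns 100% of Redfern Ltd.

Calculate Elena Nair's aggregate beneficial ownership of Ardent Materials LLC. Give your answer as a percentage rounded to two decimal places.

Elena reaches Ardent along 2 paths.
Via Corven: 100% × 20% = 20%.
Direct stake: 78% = 78%.
Total: 20% + 78% = 98%.
Rounded: 98.00%.

98.00%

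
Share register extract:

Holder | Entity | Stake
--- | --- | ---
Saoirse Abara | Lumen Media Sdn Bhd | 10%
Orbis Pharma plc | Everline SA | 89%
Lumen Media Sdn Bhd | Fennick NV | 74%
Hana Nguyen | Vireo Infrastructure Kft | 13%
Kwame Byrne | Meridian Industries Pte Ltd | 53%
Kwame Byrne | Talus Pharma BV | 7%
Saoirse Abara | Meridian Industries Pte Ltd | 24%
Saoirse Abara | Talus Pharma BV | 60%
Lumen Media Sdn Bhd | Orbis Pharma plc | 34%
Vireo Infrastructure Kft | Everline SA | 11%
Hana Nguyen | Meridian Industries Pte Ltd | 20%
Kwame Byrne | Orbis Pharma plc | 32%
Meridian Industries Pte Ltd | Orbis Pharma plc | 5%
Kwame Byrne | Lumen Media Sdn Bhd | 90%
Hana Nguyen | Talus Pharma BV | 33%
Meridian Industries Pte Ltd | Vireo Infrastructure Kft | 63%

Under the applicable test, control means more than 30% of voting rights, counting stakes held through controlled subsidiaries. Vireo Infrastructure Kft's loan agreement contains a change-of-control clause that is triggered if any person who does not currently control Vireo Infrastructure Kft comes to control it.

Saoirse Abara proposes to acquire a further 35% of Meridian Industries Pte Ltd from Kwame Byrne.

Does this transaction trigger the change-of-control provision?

Yes

The purchase adds only to Saoirse's holdings (Kwame's stake shrinks), so Saoirse is the only person who could newly come to control Vireo.
Saoirse holds 60% of Talus, so Saoirse controls Talus.
Neither Saoirse nor any entity Saoirse controls holds any voting interest in Vireo.
So before the transaction, Saoirse does not control Vireo.
After the purchase, Saoirse's direct stake in Meridian rises to 24% + 35% = 59%, and Kwame's stake falls to 18%.
Saoirse holds 59% of Meridian, so Saoirse controls Meridian.
Meridian holds 63% of Vireo, so Saoirse controls Vireo.
Saoirse did not control Vireo before and does after, so the clause is triggered.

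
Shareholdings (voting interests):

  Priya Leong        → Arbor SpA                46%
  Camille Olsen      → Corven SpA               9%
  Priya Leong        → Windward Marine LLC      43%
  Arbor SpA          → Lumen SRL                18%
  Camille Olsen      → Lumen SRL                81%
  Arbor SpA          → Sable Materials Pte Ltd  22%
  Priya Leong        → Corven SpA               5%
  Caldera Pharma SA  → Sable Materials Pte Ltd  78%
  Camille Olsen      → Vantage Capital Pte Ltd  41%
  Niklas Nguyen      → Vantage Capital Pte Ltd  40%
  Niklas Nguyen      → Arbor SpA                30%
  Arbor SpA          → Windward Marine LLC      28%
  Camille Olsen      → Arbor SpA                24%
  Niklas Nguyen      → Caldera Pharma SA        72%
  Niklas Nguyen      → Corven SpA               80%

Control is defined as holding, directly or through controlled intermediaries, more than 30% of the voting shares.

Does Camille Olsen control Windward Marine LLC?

No

Camille holds 41% of Vantage, so Camille controls Vantage.
Camille holds 81% of Lumen, so Camille controls Lumen.
Neither Camille nor any entity Camille controls holds any voting interest in Windward.
So Camille does not control Windward.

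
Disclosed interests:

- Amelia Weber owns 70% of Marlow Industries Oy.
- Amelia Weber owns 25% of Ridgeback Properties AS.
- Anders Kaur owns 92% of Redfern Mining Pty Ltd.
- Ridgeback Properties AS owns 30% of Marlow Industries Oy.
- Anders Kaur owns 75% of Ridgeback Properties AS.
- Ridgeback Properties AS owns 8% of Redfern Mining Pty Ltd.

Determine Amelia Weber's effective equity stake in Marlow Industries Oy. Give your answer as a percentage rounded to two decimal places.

Amelia reaches Marlow along 2 paths.
Via Ridgeback: 25% × 30% = 7.5%.
Direct stake: 70% = 70%.
Total: 7.5% + 70% = 77.5%.
Rounded: 77.50%.

77.50%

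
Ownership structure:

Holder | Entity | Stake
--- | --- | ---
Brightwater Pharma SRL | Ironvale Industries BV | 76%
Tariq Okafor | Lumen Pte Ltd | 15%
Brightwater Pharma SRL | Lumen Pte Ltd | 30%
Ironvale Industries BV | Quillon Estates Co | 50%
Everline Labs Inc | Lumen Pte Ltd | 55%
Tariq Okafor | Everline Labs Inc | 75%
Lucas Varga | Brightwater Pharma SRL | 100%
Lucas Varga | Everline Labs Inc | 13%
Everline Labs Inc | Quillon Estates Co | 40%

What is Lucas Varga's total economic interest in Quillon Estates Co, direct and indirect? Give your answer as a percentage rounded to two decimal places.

43.20%

Lucas reaches Quillon along 2 paths.
Via Brightwater → Ironvale: 100% × 76% × 50% = 38%.
Via Everline: 13% × 40% = 5.2%.
Total: 38% + 5.2% = 43.2%.
Rounded: 43.20%.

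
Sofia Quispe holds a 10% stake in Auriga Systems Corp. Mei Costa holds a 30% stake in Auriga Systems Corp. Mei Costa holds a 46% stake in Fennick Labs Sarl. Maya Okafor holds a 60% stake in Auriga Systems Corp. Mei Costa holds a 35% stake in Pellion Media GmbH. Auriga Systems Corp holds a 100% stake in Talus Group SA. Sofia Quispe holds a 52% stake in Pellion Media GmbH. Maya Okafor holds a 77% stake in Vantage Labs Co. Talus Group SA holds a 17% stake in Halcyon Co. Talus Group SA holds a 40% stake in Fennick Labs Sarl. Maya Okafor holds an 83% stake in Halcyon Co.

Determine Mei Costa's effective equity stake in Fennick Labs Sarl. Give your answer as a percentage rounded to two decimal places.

Mei reaches Fennick along 2 paths.
Via Auriga → Talus: 30% × 100% × 40% = 12%.
Direct stake: 46% = 46%.
Total: 12% + 46% = 58%.
Rounded: 58.00%.

58.00%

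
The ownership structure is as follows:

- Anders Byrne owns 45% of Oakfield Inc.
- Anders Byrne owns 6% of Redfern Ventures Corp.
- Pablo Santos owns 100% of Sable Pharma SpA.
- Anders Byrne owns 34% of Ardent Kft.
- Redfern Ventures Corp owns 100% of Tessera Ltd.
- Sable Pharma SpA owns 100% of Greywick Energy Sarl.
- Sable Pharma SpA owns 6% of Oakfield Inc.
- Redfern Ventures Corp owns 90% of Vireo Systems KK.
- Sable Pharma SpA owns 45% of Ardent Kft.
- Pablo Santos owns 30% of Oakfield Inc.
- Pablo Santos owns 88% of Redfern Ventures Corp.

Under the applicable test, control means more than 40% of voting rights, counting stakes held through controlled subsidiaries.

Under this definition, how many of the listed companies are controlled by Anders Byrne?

1

Anders holds 45% of Oakfield, so Anders controls Oakfield.
No other company's threshold is met.
Anders controls 1 company.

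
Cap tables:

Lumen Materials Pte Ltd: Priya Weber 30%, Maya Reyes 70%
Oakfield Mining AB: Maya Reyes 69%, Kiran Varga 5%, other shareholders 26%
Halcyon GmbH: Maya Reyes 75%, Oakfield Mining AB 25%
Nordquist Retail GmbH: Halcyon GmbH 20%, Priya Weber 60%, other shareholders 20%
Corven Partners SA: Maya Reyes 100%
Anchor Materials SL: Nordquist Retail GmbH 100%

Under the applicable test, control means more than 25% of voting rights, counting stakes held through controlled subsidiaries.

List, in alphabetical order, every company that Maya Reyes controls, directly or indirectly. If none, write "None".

Maya holds 70% of Lumen, so Maya controls Lumen.
Maya holds 69% of Oakfield, so Maya controls Oakfield.
Maya and Oakfield together hold 75% + 25% = 100% of Halcyon, so Maya controls Halcyon.
Maya holds 100% of Corven, so Maya controls Corven.
No other company's threshold is met.

Corven Partners SA, Halcyon GmbH, Lumen Materials Pte Ltd, Oakfield Mining AB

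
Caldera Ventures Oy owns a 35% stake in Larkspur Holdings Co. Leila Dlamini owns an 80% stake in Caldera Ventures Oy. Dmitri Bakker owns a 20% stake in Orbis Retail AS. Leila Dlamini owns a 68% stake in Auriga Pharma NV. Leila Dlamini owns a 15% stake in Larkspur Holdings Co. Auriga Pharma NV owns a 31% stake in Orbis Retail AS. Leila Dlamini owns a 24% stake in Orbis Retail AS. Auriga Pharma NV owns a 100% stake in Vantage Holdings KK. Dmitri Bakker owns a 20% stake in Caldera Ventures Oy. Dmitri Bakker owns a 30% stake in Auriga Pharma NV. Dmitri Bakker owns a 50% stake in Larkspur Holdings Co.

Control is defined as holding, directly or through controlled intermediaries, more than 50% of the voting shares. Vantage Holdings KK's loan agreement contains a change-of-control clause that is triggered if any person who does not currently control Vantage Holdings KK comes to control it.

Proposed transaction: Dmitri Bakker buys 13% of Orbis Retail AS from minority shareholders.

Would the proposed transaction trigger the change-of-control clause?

The purchase changes only Dmitri's holdings, so Dmitri is the only person who could newly come to control Vantage.
Dmitri's largest direct stake is 50% in Larkspur, which does not meet the threshold, so Dmitri controls no company.
Neither Dmitri nor any entity Dmitri controls holds any voting interest in Vantage.
So before the transaction, Dmitri does not control Vantage.
After the purchase, Dmitri's direct stake in Orbis rises to 20% + 13% = 33%.
Dmitri's side now holds 33% of Orbis, not > 50%, so Dmitri still does not control Orbis.
After the transaction, neither Dmitri nor any entity Dmitri controls holds a voting interest in Vantage, so Dmitri still does not control it.
No new person acquires control, so the clause is not triggered.

No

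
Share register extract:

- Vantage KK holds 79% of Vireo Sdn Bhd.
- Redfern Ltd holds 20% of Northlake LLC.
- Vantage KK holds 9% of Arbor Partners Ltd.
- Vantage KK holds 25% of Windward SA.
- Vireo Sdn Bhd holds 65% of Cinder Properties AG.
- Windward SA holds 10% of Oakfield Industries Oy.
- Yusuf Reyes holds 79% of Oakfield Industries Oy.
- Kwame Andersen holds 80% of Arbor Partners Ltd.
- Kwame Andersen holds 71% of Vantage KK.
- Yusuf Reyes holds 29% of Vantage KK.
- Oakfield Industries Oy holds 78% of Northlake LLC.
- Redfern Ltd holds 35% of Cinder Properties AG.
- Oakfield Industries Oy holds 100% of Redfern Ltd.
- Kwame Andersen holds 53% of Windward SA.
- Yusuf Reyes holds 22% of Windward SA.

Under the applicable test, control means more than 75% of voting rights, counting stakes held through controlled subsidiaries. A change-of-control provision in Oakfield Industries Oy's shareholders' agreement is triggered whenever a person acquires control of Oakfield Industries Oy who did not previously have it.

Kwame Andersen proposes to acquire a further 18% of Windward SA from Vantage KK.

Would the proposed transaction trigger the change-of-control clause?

No

The purchase adds only to Kwame's holdings (Vantage's stake shrinks), so Kwame is the only person who could newly come to control Oakfield.
Kwame holds 80% of Arbor, so Kwame controls Arbor.
Neither Kwame nor any entity Kwame controls holds any voting interest in Oakfield.
So before the transaction, Kwame does not control Oakfield.
After the purchase, Kwame's direct stake in Windward rises to 53% + 18% = 71%, and Vantage's stake falls to 7%.
Kwame's side now holds 71% of Windward, not > 75%, so Kwame still does not control Windward.
After the transaction, neither Kwame nor any entity Kwame controls holds a voting interest in Oakfield, so Kwame still does not control it.
No new person acquires control, so the clause is not triggered.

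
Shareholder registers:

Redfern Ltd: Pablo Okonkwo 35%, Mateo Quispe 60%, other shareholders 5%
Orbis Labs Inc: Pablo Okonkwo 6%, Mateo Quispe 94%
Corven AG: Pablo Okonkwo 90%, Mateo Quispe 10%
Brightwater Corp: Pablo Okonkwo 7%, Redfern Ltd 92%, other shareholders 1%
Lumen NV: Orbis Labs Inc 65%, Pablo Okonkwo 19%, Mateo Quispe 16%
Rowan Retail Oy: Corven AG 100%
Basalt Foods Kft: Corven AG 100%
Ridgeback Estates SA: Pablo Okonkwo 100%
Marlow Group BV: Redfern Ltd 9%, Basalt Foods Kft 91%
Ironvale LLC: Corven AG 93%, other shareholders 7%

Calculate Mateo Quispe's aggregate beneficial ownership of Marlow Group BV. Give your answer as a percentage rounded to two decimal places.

Mateo reaches Marlow along 2 paths.
Via Redfern: 60% × 9% = 5.4%.
Via Corven → Basalt: 10% × 100% × 91% = 9.1%.
Total: 5.4% + 9.1% = 14.5%.
Rounded: 14.50%.

14.50%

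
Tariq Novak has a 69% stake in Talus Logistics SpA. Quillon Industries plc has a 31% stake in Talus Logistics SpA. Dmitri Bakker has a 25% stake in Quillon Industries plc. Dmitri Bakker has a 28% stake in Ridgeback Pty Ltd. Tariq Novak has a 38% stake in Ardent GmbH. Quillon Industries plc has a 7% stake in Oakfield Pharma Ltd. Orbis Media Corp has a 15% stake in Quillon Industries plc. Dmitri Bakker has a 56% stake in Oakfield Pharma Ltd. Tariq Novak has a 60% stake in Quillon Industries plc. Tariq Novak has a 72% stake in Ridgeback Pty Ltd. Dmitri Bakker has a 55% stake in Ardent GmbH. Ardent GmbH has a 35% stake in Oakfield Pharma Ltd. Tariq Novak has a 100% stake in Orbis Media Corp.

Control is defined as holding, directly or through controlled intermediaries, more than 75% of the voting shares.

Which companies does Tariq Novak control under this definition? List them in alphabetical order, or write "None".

Orbis Media Corp

Tariq holds 100% of Orbis, so Tariq controls Orbis.
No other company's threshold is met.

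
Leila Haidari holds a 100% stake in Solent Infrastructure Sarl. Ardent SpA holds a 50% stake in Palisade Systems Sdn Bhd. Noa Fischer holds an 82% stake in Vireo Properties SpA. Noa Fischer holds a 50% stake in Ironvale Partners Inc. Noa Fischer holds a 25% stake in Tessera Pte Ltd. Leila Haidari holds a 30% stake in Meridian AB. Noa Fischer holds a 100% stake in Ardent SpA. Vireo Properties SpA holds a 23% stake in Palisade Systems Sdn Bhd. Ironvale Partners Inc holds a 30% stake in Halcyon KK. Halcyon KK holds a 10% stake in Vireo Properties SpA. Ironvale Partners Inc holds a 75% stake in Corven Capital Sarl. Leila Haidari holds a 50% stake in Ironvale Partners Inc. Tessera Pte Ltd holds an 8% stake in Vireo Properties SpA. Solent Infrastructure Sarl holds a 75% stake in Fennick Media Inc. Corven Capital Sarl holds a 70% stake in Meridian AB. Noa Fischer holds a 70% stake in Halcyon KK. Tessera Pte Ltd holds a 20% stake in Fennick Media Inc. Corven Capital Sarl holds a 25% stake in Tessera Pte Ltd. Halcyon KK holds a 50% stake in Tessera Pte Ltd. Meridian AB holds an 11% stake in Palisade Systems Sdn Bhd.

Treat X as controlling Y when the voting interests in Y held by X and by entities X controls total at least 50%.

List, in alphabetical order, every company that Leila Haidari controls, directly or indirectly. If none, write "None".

Corven Capital Sarl, Fennick Media Inc, Ironvale Partners Inc, Meridian AB, Solent Infrastructure Sarl

Leila holds 50% of Ironvale, so Leila controls Ironvale.
Leila holds 100% of Solent, so Leila controls Solent.
Ironvale holds 75% of Corven, so Leila controls Corven.
Corven and Leila together hold 70% + 30% = 100% of Meridian, so Leila controls Meridian.
Solent holds 75% of Fennick, so Leila controls Fennick.
No other company's threshold is met.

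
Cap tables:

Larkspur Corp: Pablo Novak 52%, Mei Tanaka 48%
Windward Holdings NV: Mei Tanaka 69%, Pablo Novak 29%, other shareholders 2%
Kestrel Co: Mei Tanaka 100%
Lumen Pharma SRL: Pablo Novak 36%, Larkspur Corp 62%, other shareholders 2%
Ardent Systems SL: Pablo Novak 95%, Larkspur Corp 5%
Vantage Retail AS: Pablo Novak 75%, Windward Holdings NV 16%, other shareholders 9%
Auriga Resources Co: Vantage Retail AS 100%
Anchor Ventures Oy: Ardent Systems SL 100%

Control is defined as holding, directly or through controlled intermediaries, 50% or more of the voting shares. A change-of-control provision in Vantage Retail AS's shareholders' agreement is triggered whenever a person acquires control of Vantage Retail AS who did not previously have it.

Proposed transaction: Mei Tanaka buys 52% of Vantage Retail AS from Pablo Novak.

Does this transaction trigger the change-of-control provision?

Yes

The purchase adds only to Mei's holdings (Pablo's stake shrinks), so Mei is the only person who could newly come to control Vantage.
Mei holds 69% of Windward, so Mei controls Windward.
Mei holds 100% of Kestrel, so Mei controls Kestrel.
In Vantage, Mei's side holds only 16%, not ≥ 50%.
So before the transaction, Mei does not control Vantage.
After the purchase, Mei holds 52% of Vantage directly, and Pablo's stake falls to 23%.
Windward and Mei together hold 16% + 52% = 68% of Vantage, so Mei controls Vantage.
Mei did not control Vantage before and does after, so the clause is triggered.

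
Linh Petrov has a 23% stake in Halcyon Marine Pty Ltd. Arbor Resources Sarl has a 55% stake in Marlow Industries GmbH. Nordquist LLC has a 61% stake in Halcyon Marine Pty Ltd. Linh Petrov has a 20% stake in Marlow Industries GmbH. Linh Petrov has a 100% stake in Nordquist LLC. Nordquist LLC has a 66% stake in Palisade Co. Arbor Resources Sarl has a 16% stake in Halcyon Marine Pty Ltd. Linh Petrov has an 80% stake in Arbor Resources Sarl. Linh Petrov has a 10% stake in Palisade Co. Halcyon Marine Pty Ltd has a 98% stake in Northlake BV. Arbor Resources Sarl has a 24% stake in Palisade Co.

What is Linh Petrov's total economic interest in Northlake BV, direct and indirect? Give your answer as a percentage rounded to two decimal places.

Linh reaches Northlake along 3 paths.
Via Arbor → Halcyon: 80% × 16% × 98% = 12.544%.
Via Nordquist → Halcyon: 100% × 61% × 98% = 59.78%.
Via Halcyon: 23% × 98% = 22.54%.
Total: 12.544% + 59.78% + 22.54% = 94.864%.
Rounded: 94.86%.

94.86%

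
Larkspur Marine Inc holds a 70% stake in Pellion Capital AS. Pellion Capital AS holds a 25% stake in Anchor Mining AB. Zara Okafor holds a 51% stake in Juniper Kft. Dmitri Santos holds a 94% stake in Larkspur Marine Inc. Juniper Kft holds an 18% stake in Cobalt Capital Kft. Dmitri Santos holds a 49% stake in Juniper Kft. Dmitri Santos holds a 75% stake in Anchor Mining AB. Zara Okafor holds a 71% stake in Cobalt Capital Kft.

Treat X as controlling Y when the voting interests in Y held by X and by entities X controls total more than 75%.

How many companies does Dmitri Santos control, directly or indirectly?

1

Dmitri holds 94% of Larkspur, so Dmitri controls Larkspur.
No other company's threshold is met.
Dmitri controls 1 company.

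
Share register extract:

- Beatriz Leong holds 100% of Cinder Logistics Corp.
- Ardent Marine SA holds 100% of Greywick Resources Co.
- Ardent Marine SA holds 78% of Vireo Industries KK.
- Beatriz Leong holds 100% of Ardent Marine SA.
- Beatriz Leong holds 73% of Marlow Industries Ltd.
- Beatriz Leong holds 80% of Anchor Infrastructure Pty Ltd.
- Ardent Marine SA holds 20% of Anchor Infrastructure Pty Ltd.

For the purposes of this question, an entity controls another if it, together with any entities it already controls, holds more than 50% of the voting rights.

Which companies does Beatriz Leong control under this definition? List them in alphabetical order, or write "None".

Anchor Infrastructure Pty Ltd, Ardent Marine SA, Cinder Logistics Corp, Greywick Resources Co, Marlow Industries Ltd, Vireo Industries KK

Beatriz holds 100% of Ardent, so Beatriz controls Ardent.
Beatriz and Ardent together hold 80% + 20% = 100% of Anchor, so Beatriz controls Anchor.
Ardent holds 100% of Greywick, so Beatriz controls Greywick.
Ardent holds 78% of Vireo, so Beatriz controls Vireo.
Beatriz holds 73% of Marlow, so Beatriz controls Marlow.
Beatriz holds 100% of Cinder, so Beatriz controls Cinder.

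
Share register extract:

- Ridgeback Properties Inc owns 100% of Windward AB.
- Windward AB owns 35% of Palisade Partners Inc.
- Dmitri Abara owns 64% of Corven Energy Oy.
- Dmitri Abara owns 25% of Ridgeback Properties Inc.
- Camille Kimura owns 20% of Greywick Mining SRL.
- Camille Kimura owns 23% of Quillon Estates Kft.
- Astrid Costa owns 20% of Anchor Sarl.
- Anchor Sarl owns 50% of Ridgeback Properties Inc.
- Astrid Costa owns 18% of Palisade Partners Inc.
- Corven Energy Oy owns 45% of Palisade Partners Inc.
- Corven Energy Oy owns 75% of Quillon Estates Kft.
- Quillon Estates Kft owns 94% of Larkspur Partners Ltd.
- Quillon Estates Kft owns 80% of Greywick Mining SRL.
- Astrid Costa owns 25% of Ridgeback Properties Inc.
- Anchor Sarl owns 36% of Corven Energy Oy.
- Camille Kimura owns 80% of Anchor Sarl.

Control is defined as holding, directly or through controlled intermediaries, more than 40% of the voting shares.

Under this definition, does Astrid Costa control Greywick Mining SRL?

No

Astrid's largest direct stake is 25% in Ridgeback, which does not meet the threshold, so Astrid controls no company.
Neither Astrid nor any entity Astrid controls holds any voting interest in Greywick.
So Astrid does not control Greywick.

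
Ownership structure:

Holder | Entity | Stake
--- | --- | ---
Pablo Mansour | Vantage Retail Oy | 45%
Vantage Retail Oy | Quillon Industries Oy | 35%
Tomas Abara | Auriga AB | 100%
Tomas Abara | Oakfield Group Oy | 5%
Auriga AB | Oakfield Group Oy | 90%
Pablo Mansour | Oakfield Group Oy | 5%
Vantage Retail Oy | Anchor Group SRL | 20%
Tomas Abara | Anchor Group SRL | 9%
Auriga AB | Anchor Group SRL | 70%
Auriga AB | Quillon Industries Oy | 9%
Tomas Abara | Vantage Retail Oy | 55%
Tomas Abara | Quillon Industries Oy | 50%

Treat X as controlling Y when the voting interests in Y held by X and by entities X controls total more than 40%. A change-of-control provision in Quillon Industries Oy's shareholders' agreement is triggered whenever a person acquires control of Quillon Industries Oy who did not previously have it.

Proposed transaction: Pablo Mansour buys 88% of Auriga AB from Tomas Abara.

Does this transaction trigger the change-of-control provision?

The purchase adds only to Pablo's holdings (Tomas's stake shrinks), so Pablo is the only person who could newly come to control Quillon.
Pablo holds 45% of Vantage, so Pablo controls Vantage.
In Quillon, Pablo's side holds only 35%, not > 40%.
So before the transaction, Pablo does not control Quillon.
After the purchase, Pablo holds 88% of Auriga directly, and Tomas's stake falls to 12%.
Pablo holds 88% of Auriga, so Pablo controls Auriga.
Vantage and Auriga together hold 35% + 9% = 44% of Quillon, so Pablo controls Quillon.
Pablo did not control Quillon before and does after, so the clause is triggered.

Yes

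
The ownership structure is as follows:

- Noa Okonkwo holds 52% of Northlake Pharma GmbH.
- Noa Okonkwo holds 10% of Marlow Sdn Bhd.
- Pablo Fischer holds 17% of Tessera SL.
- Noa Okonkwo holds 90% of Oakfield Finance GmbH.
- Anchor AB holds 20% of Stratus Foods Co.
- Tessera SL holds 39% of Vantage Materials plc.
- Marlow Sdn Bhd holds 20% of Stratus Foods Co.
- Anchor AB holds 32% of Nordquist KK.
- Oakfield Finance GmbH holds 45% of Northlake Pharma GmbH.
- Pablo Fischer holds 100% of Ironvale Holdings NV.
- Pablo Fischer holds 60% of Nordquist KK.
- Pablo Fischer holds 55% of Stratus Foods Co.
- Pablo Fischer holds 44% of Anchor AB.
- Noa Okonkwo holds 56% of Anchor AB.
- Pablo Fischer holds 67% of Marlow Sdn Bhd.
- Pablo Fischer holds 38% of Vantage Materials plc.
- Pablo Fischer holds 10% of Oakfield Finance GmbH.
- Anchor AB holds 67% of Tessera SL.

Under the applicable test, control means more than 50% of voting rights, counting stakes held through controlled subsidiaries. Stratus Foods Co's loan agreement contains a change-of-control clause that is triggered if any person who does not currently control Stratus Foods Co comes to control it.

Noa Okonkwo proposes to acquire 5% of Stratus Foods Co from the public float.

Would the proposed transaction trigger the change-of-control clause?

No

The purchase changes only Noa's holdings, so Noa is the only person who could newly come to control Stratus.
Noa holds 56% of Anchor, so Noa controls Anchor.
Anchor holds 67% of Tessera, so Noa controls Tessera.
Noa holds 90% of Oakfield, so Noa controls Oakfield.
Noa and Oakfield together hold 52% + 45% = 97% of Northlake, so Noa controls Northlake.
In Stratus, Noa's side holds only 20%, not > 50%.
So before the transaction, Noa does not control Stratus.
After the purchase, Noa holds 5% of Stratus directly.
After the transaction, Noa's side holds 20% + 5% = 25% of Stratus, not > 50%, so Noa still does not control Stratus.
No new person acquires control, so the clause is not triggered.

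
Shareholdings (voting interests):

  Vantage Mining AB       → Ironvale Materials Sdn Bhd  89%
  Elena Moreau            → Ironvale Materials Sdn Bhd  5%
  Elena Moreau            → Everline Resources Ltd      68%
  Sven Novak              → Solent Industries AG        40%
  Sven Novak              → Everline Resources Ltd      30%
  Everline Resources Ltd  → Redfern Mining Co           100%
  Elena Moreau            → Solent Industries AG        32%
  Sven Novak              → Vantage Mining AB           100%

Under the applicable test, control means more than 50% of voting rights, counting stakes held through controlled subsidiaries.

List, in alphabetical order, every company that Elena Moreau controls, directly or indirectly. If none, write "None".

Everline Resources Ltd, Redfern Mining Co

Elena holds 68% of Everline, so Elena controls Everline.
Everline holds 100% of Redfern, so Elena controls Redfern.
No other company's threshold is met.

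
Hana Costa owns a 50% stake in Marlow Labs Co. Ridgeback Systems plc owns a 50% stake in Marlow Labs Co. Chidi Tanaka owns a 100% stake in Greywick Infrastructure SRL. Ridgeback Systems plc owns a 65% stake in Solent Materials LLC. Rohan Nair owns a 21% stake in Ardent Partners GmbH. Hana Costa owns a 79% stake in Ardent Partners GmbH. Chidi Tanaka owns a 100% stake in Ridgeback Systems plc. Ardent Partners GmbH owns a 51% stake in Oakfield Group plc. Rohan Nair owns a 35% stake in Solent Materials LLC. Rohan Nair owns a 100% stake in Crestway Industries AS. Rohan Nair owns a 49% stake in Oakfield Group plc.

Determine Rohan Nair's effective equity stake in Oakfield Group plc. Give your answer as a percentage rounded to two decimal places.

59.71%

Rohan reaches Oakfield along 2 paths.
Direct stake: 49% = 49%.
Via Ardent: 21% × 51% = 10.71%.
Total: 49% + 10.71% = 59.71%.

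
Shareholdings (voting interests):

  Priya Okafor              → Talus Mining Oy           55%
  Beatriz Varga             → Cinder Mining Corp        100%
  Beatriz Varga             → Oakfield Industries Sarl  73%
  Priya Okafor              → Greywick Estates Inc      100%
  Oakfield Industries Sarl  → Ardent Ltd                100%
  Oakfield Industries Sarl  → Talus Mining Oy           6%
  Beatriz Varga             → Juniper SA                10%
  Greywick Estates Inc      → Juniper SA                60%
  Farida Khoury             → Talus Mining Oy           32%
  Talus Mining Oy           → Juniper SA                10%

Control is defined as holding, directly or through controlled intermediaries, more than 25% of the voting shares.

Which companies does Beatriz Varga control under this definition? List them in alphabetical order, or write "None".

Beatriz holds 73% of Oakfield, so Beatriz controls Oakfield.
Oakfield holds 100% of Ardent, so Beatriz controls Ardent.
Beatriz holds 100% of Cinder, so Beatriz controls Cinder.
No other company's threshold is met.

Ardent Ltd, Cinder Mining Corp, Oakfield Industries Sarl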